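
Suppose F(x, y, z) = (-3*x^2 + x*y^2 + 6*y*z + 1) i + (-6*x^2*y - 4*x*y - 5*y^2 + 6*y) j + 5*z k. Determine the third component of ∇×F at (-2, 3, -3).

(∇×F)_3 = ∂F₂/∂x − ∂F₁/∂y
= -12*x*y - 4*y − (2*x*y + 6*z)
= -14*x*y - 4*y - 6*z
At (-2, 3, -3): 90.

90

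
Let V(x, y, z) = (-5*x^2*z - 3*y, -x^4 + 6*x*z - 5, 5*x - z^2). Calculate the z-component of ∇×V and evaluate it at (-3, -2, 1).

117

(∇×V)_3 = ∂V₂/∂x − ∂V₁/∂y
= -4*x^3 + 6*z − (-3)
= -4*x^3 + 6*z + 3
At (-3, -2, 1): 117.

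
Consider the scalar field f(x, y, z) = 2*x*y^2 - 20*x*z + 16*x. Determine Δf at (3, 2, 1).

12

∂²f/∂x² = 0
∂²f/∂y² = 4*x
∂²f/∂z² = 0
∇²f = 4*x
At (3, 2, 1): 12.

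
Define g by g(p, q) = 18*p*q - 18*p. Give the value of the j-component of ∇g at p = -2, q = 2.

(∇g)_2 = ∂g/∂q = 18*p
At (-2, 2): -36.

-36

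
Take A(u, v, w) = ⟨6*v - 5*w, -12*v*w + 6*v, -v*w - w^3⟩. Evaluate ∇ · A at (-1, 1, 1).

∂A₁/∂u = 0
∂A₂/∂v = -12*w + 6
∂A₃/∂w = -v - 3*w^2
∇·A = -v - 3*w^2 - 12*w + 6
At (-1, 1, 1): -10.

-10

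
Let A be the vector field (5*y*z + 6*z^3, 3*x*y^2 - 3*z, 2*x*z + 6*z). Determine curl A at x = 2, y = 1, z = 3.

(3, 161, -12)

(∇×A)₁ = ∂A₃/∂y − ∂A₂/∂z = 3
(∇×A)₂ = ∂A₁/∂z − ∂A₃/∂x = 5*y + 18*z^2 - 2*z
(∇×A)₃ = ∂A₂/∂x − ∂A₁/∂y = 3*y^2 - 5*z
∇×A = (3, 5*y + 18*z^2 - 2*z, 3*y^2 - 5*z)
At (2, 1, 3): (3, 161, -12).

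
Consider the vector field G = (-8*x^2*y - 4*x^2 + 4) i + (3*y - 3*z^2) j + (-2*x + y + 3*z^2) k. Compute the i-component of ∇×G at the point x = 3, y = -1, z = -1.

(∇×G)_1 = ∂G₃/∂y − ∂G₂/∂z
= 1 − (-6*z)
= 6*z + 1
At (3, -1, -1): -5.

-5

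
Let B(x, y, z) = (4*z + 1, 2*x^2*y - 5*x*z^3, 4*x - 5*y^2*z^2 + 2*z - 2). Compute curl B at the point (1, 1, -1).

(5, 0, 9)

(∇×B)₁ = ∂B₃/∂y − ∂B₂/∂z = 15*x*z^2 - 10*y*z^2
(∇×B)₂ = ∂B₁/∂z − ∂B₃/∂x = 0
(∇×B)₃ = ∂B₂/∂x − ∂B₁/∂y = 4*x*y - 5*z^3
∇×B = (15*x*z^2 - 10*y*z^2, 0, 4*x*y - 5*z^3)
At (1, 1, -1): (5, 0, 9).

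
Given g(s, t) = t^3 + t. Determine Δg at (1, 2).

12

∂²g/∂s² = 0
∂²g/∂t² = 6*t
∇²g = 6*t
At (1, 2): 12.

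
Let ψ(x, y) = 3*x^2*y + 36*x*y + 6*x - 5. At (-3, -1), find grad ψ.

∂ψ/∂x = 6*x*y + 36*y + 6
∂ψ/∂y = 3*x^2 + 36*x
∇ψ = (6*x*y + 36*y + 6, 3*x^2 + 36*x)
At (-3, -1): (-12, -81).

(-12, -81)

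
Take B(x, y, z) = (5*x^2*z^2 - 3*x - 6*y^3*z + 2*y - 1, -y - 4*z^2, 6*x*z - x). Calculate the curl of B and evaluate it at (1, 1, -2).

(-16, -13, -38)

(∇×B)₁ = ∂B₃/∂y − ∂B₂/∂z = 8*z
(∇×B)₂ = ∂B₁/∂z − ∂B₃/∂x = 10*x^2*z - 6*y^3 - 6*z + 1
(∇×B)₃ = ∂B₂/∂x − ∂B₁/∂y = 18*y^2*z - 2
∇×B = (8*z, 10*x^2*z - 6*y^3 - 6*z + 1, 18*y^2*z - 2)
At (1, 1, -2): (-16, -13, -38).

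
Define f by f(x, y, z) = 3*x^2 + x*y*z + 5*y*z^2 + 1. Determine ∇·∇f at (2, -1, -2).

-4

∂²f/∂x² = 6
∂²f/∂y² = 0
∂²f/∂z² = 10*y
∇²f = 10*y + 6
At (2, -1, -2): -4.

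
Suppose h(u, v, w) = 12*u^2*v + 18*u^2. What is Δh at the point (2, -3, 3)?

-36

∂²h/∂u² = 12*(2*v + 3)
∂²h/∂v² = 0
∂²h/∂w² = 0
∇²h = 24*v + 36
At (2, -3, 3): -36.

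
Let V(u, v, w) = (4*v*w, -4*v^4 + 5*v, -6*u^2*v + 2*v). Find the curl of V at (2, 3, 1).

(-22, 84, -4)

(∇×V)₁ = ∂V₃/∂v − ∂V₂/∂w = -6*u^2 + 2
(∇×V)₂ = ∂V₁/∂w − ∂V₃/∂u = 12*u*v + 4*v
(∇×V)₃ = ∂V₂/∂u − ∂V₁/∂v = -4*w
∇×V = (-6*u^2 + 2, 12*u*v + 4*v, -4*w)
At (2, 3, 1): (-22, 84, -4).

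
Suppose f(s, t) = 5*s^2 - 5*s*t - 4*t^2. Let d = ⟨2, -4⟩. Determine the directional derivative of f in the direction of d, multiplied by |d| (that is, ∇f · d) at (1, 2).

84

∂f/∂s = 10*s - 5*t
∂f/∂t = -5*s - 8*t
∇f at (1, 2) = (0, -21)
∇f · d = (0)(2) + (-21)(-4) = 84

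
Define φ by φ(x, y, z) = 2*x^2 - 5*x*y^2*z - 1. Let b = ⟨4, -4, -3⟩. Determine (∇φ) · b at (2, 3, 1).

∂φ/∂x = 4*x - 5*y^2*z
∂φ/∂y = -10*x*y*z
∂φ/∂z = -5*x*y^2
∇φ at (2, 3, 1) = (-37, -60, -90)
∇φ · b = (-37)(4) + (-60)(-4) + (-90)(-3) = 362

362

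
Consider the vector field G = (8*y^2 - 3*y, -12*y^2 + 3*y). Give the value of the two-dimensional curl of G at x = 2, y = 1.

∂G₂/∂x = 0
∂G₁/∂y = 16*y - 3
Scalar curl = -16*y + 3
At (2, 1): -13.

-13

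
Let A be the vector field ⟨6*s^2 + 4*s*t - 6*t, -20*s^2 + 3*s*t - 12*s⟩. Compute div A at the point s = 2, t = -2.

22

∂A₁/∂s = 12*s + 4*t
∂A₂/∂t = 3*s
∇·A = 15*s + 4*t
At (2, -2): 22.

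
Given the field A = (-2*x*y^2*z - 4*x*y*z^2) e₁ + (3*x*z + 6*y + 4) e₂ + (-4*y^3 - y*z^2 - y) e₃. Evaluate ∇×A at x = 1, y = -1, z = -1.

(∇×A)₁ = ∂A₃/∂y − ∂A₂/∂z = -3*x - 12*y^2 - z^2 - 1
(∇×A)₂ = ∂A₁/∂z − ∂A₃/∂x = -2*x*y^2 - 8*x*y*z
(∇×A)₃ = ∂A₂/∂x − ∂A₁/∂y = 4*x*y*z + 4*x*z^2 + 3*z
∇×A = (-3*x - 12*y^2 - z^2 - 1, -2*x*y^2 - 8*x*y*z, 4*x*y*z + 4*x*z^2 + 3*z)
At (1, -1, -1): (-17, -10, 5).

(-17, -10, 5)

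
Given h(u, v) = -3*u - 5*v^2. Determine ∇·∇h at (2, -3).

-10

∂²h/∂u² = 0
∂²h/∂v² = -10
∇²h = -10
At (2, -3): -10.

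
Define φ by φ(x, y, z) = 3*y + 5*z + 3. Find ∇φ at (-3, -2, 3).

∂φ/∂x = 0
∂φ/∂y = 3
∂φ/∂z = 5
∇φ = (0, 3, 5)
At (-3, -2, 3): (0, 3, 5).

(0, 3, 5)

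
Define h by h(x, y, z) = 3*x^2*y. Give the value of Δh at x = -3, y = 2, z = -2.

12

∂²h/∂x² = 6*y
∂²h/∂y² = 0
∂²h/∂z² = 0
∇²h = 6*y
At (-3, 2, -2): 12.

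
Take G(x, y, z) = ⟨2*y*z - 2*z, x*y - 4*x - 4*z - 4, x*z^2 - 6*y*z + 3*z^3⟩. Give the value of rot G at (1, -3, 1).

(∇×G)₁ = ∂G₃/∂y − ∂G₂/∂z = -6*z + 4
(∇×G)₂ = ∂G₁/∂z − ∂G₃/∂x = 2*y - z^2 - 2
(∇×G)₃ = ∂G₂/∂x − ∂G₁/∂y = y - 2*z - 4
∇×G = (-6*z + 4, 2*y - z^2 - 2, y - 2*z - 4)
At (1, -3, 1): (-2, -9, -9).

(-2, -9, -9)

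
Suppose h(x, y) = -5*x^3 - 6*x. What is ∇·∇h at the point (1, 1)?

∂²h/∂x² = -30*x
∂²h/∂y² = 0
∇²h = -30*x
At (1, 1): -30.

-30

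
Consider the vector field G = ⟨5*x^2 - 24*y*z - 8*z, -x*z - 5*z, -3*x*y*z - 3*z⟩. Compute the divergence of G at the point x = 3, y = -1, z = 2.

36

∂G₁/∂x = 10*x
∂G₂/∂y = 0
∂G₃/∂z = -3*x*y - 3
∇·G = -3*x*y + 10*x - 3
At (3, -1, 2): 36.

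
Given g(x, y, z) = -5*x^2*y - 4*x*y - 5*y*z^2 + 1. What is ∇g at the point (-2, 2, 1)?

(32, -17, -20)

∂g/∂x = -10*x*y - 4*y
∂g/∂y = -5*x^2 - 4*x - 5*z^2
∂g/∂z = -10*y*z
∇g = (-10*x*y - 4*y, -5*x^2 - 4*x - 5*z^2, -10*y*z)
At (-2, 2, 1): (32, -17, -20).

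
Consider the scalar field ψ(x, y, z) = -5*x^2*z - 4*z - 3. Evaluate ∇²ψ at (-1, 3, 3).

∂²ψ/∂x² = -10*z
∂²ψ/∂y² = 0
∂²ψ/∂z² = 0
∇²ψ = -10*z
At (-1, 3, 3): -30.

-30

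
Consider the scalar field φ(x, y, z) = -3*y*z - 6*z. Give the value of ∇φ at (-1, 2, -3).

∂φ/∂x = 0
∂φ/∂y = -3*z
∂φ/∂z = -3*y - 6
∇φ = (0, -3*z, -3*y - 6)
At (-1, 2, -3): (0, 9, -12).

(0, 9, -12)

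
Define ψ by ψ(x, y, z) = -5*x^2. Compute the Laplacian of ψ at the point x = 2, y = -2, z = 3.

-10

∂²ψ/∂x² = -10
∂²ψ/∂y² = 0
∂²ψ/∂z² = 0
∇²ψ = -10
At (2, -2, 3): -10.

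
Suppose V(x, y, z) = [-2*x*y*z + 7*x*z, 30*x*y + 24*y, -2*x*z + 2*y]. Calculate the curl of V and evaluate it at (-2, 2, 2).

(∇×V)₁ = ∂V₃/∂y − ∂V₂/∂z = 2
(∇×V)₂ = ∂V₁/∂z − ∂V₃/∂x = -2*x*y + 7*x + 2*z
(∇×V)₃ = ∂V₂/∂x − ∂V₁/∂y = 2*x*z + 30*y
∇×V = (2, -2*x*y + 7*x + 2*z, 2*x*z + 30*y)
At (-2, 2, 2): (2, -2, 52).

(2, -2, 52)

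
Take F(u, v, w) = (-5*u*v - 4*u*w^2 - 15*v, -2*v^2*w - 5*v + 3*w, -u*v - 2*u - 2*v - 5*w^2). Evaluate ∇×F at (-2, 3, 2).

(15, 37, 5)

(∇×F)₁ = ∂F₃/∂v − ∂F₂/∂w = -u + 2*v^2 - 5
(∇×F)₂ = ∂F₁/∂w − ∂F₃/∂u = -8*u*w + v + 2
(∇×F)₃ = ∂F₂/∂u − ∂F₁/∂v = 5*u + 15
∇×F = (-u + 2*v^2 - 5, -8*u*w + v + 2, 5*u + 15)
At (-2, 3, 2): (15, 37, 5).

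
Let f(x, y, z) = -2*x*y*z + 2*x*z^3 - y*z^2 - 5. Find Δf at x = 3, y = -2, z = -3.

-104

∂²f/∂x² = 0
∂²f/∂y² = 0
∂²f/∂z² = 2*(6*x*z - y)
∇²f = 12*x*z - 2*y
At (3, -2, -3): -104.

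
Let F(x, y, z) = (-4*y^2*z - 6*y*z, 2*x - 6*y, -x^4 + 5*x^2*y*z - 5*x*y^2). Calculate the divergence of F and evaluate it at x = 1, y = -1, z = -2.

-11

∂F₁/∂x = 0
∂F₂/∂y = -6
∂F₃/∂z = 5*x^2*y
∇·F = 5*x^2*y - 6
At (1, -1, -2): -11.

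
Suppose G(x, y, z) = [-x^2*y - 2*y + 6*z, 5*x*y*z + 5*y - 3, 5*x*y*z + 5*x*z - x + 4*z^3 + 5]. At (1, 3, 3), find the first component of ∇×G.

0

(∇×G)_1 = ∂G₃/∂y − ∂G₂/∂z
= 5*x*z − (5*x*y)
= -5*x*y + 5*x*z
At (1, 3, 3): 0.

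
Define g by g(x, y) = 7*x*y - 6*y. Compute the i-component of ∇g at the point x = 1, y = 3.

(∇g)_1 = ∂g/∂x = 7*y
At (1, 3): 21.

21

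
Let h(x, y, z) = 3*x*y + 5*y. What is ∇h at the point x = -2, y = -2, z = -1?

∂h/∂x = 3*y
∂h/∂y = 3*x + 5
∂h/∂z = 0
∇h = (3*y, 3*x + 5, 0)
At (-2, -2, -1): (-6, -1, 0).

(-6, -1, 0)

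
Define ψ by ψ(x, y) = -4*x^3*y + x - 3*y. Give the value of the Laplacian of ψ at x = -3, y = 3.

∂²ψ/∂x² = -24*x*y
∂²ψ/∂y² = 0
∇²ψ = -24*x*y
At (-3, 3): 216.

216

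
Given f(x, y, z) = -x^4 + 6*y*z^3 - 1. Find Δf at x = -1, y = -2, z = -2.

132

∂²f/∂x² = -12*x^2
∂²f/∂y² = 0
∂²f/∂z² = 36*y*z
∇²f = -12*x^2 + 36*y*z
At (-1, -2, -2): 132.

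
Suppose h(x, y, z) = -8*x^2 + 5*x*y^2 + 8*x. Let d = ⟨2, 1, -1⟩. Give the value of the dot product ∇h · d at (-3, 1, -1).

92

∂h/∂x = -16*x + 5*y^2 + 8
∂h/∂y = 10*x*y
∂h/∂z = 0
∇h at (-3, 1, -1) = (61, -30, 0)
∇h · d = (61)(2) + (-30)(1) + (0)(-1) = 92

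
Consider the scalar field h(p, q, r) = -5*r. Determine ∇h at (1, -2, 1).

(0, 0, -5)

∂h/∂p = 0
∂h/∂q = 0
∂h/∂r = -5
∇h = (0, 0, -5)
At (1, -2, 1): (0, 0, -5).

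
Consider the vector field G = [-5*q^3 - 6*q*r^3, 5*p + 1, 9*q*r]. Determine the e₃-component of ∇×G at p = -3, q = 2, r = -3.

(∇×G)_3 = ∂G₂/∂p − ∂G₁/∂q
= 5 − (-15*q^2 - 6*r^3)
= 15*q^2 + 6*r^3 + 5
At (-3, 2, -3): -97.

-97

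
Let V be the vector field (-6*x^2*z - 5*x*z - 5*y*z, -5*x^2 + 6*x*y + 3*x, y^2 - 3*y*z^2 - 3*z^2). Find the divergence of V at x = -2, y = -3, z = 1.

19

∂V₁/∂x = -12*x*z - 5*z
∂V₂/∂y = 6*x
∂V₃/∂z = -6*y*z - 6*z
∇·V = -12*x*z + 6*x - 6*y*z - 11*z
At (-2, -3, 1): 19.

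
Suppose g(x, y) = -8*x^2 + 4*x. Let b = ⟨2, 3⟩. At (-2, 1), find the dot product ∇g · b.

72

∂g/∂x = -16*x + 4
∂g/∂y = 0
∇g at (-2, 1) = (36, 0)
∇g · b = (36)(2) + (0)(3) = 72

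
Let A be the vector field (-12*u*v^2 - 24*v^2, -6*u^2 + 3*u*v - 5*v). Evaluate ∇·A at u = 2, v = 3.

∂A₁/∂u = -12*v^2
∂A₂/∂v = 3*u - 5
∇·A = 3*u - 12*v^2 - 5
At (2, 3): -107.

-107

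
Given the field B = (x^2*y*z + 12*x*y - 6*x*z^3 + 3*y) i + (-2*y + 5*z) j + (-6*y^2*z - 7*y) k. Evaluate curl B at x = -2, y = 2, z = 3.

(-84, 332, 9)

(∇×B)₁ = ∂B₃/∂y − ∂B₂/∂z = -12*y*z - 12
(∇×B)₂ = ∂B₁/∂z − ∂B₃/∂x = x^2*y - 18*x*z^2
(∇×B)₃ = ∂B₂/∂x − ∂B₁/∂y = -x^2*z - 12*x - 3
∇×B = (-12*y*z - 12, x^2*y - 18*x*z^2, -x^2*z - 12*x - 3)
At (-2, 2, 3): (-84, 332, 9).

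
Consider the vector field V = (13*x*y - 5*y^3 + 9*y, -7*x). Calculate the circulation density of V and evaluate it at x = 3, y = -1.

-40

∂V₂/∂x = -7
∂V₁/∂y = 13*x - 15*y^2 + 9
Scalar curl = -13*x + 15*y^2 - 16
At (3, -1): -40.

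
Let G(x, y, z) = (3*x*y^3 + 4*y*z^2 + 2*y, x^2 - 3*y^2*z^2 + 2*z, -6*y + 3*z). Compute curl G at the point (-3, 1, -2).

(∇×G)₁ = ∂G₃/∂y − ∂G₂/∂z = 6*y^2*z - 8
(∇×G)₂ = ∂G₁/∂z − ∂G₃/∂x = 8*y*z
(∇×G)₃ = ∂G₂/∂x − ∂G₁/∂y = -9*x*y^2 + 2*x - 4*z^2 - 2
∇×G = (6*y^2*z - 8, 8*y*z, -9*x*y^2 + 2*x - 4*z^2 - 2)
At (-3, 1, -2): (-20, -16, 3).

(-20, -16, 3)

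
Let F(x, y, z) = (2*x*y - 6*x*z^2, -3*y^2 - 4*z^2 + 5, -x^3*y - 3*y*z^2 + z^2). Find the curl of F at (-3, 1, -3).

(∇×F)₁ = ∂F₃/∂y − ∂F₂/∂z = -x^3 - 3*z^2 + 8*z
(∇×F)₂ = ∂F₁/∂z − ∂F₃/∂x = 3*x^2*y - 12*x*z
(∇×F)₃ = ∂F₂/∂x − ∂F₁/∂y = -2*x
∇×F = (-x^3 - 3*z^2 + 8*z, 3*x^2*y - 12*x*z, -2*x)
At (-3, 1, -3): (-24, -81, 6).

(-24, -81, 6)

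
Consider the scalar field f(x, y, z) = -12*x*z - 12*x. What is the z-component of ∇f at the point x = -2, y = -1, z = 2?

(∇f)_3 = ∂f/∂z = -12*x
At (-2, -1, 2): 24.

24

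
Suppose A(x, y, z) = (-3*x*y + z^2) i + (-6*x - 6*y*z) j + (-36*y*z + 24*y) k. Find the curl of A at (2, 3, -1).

(78, -2, 0)

(∇×A)₁ = ∂A₃/∂y − ∂A₂/∂z = 6*y - 36*z + 24
(∇×A)₂ = ∂A₁/∂z − ∂A₃/∂x = 2*z
(∇×A)₃ = ∂A₂/∂x − ∂A₁/∂y = 3*x - 6
∇×A = (6*y - 36*z + 24, 2*z, 3*x - 6)
At (2, 3, -1): (78, -2, 0).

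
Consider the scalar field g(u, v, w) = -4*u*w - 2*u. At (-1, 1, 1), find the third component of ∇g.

(∇g)_3 = ∂g/∂w = -4*u
At (-1, 1, 1): 4.

4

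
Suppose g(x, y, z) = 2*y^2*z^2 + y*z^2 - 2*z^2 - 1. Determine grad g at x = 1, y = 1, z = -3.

(0, 45, -6)

∂g/∂x = 0
∂g/∂y = 4*y*z^2 + z^2
∂g/∂z = 4*y^2*z + 2*y*z - 4*z
∇g = (0, 4*y*z^2 + z^2, 4*y^2*z + 2*y*z - 4*z)
At (1, 1, -3): (0, 45, -6).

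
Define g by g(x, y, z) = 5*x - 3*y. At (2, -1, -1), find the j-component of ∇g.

-3

(∇g)_2 = ∂g/∂y = -3
At (2, -1, -1): -3.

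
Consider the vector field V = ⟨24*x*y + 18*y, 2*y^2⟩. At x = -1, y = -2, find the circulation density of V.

6

∂V₂/∂x = 0
∂V₁/∂y = 24*x + 18
Scalar curl = -24*x - 18
At (-1, -2): 6.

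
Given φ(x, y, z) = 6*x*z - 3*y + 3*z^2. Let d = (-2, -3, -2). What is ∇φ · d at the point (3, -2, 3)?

-99

∂φ/∂x = 6*z
∂φ/∂y = -3
∂φ/∂z = 6*x + 6*z
∇φ at (3, -2, 3) = (18, -3, 36)
∇φ · d = (18)(-2) + (-3)(-3) + (36)(-2) = -99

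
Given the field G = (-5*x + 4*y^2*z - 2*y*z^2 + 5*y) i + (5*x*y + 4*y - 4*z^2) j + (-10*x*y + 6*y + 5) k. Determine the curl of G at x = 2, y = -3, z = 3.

(∇×G)₁ = ∂G₃/∂y − ∂G₂/∂z = -10*x + 8*z + 6
(∇×G)₂ = ∂G₁/∂z − ∂G₃/∂x = 4*y^2 - 4*y*z + 10*y
(∇×G)₃ = ∂G₂/∂x − ∂G₁/∂y = -8*y*z + 5*y + 2*z^2 - 5
∇×G = (-10*x + 8*z + 6, 4*y^2 - 4*y*z + 10*y, -8*y*z + 5*y + 2*z^2 - 5)
At (2, -3, 3): (10, 42, 70).

(10, 42, 70)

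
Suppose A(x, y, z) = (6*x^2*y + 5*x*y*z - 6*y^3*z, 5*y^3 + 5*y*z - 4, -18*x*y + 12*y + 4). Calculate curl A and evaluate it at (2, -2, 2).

(∇×A)₁ = ∂A₃/∂y − ∂A₂/∂z = -18*x - 5*y + 12
(∇×A)₂ = ∂A₁/∂z − ∂A₃/∂x = 5*x*y - 6*y^3 + 18*y
(∇×A)₃ = ∂A₂/∂x − ∂A₁/∂y = -6*x^2 - 5*x*z + 18*y^2*z
∇×A = (-18*x - 5*y + 12, 5*x*y - 6*y^3 + 18*y, -6*x^2 - 5*x*z + 18*y^2*z)
At (2, -2, 2): (-14, -8, 100).

(-14, -8, 100)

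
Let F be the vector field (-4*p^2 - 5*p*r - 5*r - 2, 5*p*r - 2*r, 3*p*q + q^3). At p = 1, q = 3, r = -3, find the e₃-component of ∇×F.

-15

(∇×F)_3 = ∂F₂/∂p − ∂F₁/∂q
= 5*r − (0)
= 5*r
At (1, 3, -3): -15.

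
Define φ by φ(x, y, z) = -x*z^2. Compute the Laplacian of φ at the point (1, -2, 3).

∂²φ/∂x² = 0
∂²φ/∂y² = 0
∂²φ/∂z² = -2*x
∇²φ = -2*x
At (1, -2, 3): -2.

-2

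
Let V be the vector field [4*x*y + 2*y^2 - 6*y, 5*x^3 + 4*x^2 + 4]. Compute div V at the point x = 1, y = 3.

12

∂V₁/∂x = 4*y
∂V₂/∂y = 0
∇·V = 4*y
At (1, 3): 12.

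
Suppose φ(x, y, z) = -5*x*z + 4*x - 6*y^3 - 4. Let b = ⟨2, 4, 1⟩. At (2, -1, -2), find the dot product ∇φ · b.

-54

∂φ/∂x = -5*z + 4
∂φ/∂y = -18*y^2
∂φ/∂z = -5*x
∇φ at (2, -1, -2) = (14, -18, -10)
∇φ · b = (14)(2) + (-18)(4) + (-10)(1) = -54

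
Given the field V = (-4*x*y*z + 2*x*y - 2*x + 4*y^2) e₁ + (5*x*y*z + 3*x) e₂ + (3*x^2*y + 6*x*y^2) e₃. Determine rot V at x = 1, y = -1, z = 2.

(∇×V)₁ = ∂V₃/∂y − ∂V₂/∂z = 3*x^2 + 7*x*y
(∇×V)₂ = ∂V₁/∂z − ∂V₃/∂x = -10*x*y - 6*y^2
(∇×V)₃ = ∂V₂/∂x − ∂V₁/∂y = 4*x*z - 2*x + 5*y*z - 8*y + 3
∇×V = (3*x^2 + 7*x*y, -10*x*y - 6*y^2, 4*x*z - 2*x + 5*y*z - 8*y + 3)
At (1, -1, 2): (-4, 4, 7).

(-4, 4, 7)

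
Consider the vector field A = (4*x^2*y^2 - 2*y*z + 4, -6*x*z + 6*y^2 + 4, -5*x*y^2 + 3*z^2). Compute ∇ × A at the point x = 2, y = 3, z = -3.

(∇×A)₁ = ∂A₃/∂y − ∂A₂/∂z = -10*x*y + 6*x
(∇×A)₂ = ∂A₁/∂z − ∂A₃/∂x = 5*y^2 - 2*y
(∇×A)₃ = ∂A₂/∂x − ∂A₁/∂y = -8*x^2*y - 4*z
∇×A = (-10*x*y + 6*x, 5*y^2 - 2*y, -8*x^2*y - 4*z)
At (2, 3, -3): (-48, 39, -84).

(-48, 39, -84)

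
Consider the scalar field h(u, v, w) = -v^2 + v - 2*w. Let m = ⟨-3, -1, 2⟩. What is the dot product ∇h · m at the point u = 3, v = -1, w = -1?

∂h/∂u = 0
∂h/∂v = -2*v + 1
∂h/∂w = -2
∇h at (3, -1, -1) = (0, 3, -2)
∇h · m = (0)(-3) + (3)(-1) + (-2)(2) = -7

-7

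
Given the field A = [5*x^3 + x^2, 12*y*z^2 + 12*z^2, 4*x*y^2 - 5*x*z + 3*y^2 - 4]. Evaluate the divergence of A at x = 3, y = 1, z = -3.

∂A₁/∂x = 15*x^2 + 2*x
∂A₂/∂y = 12*z^2
∂A₃/∂z = -5*x
∇·A = 15*x^2 - 3*x + 12*z^2
At (3, 1, -3): 234.

234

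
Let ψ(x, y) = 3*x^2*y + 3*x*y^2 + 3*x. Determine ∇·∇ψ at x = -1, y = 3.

12

∂²ψ/∂x² = 6*y
∂²ψ/∂y² = 6*x
∇²ψ = 6*x + 6*y
At (-1, 3): 12.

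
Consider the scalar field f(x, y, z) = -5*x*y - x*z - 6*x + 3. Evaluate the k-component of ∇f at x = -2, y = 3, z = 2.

(∇f)_3 = ∂f/∂z = -x
At (-2, 3, 2): 2.

2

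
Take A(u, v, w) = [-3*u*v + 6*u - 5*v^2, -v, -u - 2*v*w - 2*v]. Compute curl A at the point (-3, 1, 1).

(-4, 1, 1)

(∇×A)₁ = ∂A₃/∂v − ∂A₂/∂w = -2*w - 2
(∇×A)₂ = ∂A₁/∂w − ∂A₃/∂u = 1
(∇×A)₃ = ∂A₂/∂u − ∂A₁/∂v = 3*u + 10*v
∇×A = (-2*w - 2, 1, 3*u + 10*v)
At (-3, 1, 1): (-4, 1, 1).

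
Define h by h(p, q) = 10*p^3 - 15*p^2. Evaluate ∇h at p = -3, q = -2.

∂h/∂p = 30*p^2 - 30*p
∂h/∂q = 0
∇h = (30*p^2 - 30*p, 0)
At (-3, -2): (360, 0).

(360, 0)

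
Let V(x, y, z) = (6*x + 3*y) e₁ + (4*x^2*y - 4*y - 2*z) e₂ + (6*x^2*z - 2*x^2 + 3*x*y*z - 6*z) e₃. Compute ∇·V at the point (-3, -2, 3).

104

∂V₁/∂x = 6
∂V₂/∂y = 4*x^2 - 4
∂V₃/∂z = 6*x^2 + 3*x*y - 6
∇·V = 10*x^2 + 3*x*y - 4
At (-3, -2, 3): 104.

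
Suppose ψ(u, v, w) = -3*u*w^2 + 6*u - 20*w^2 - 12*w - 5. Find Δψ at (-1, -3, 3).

∂²ψ/∂u² = 0
∂²ψ/∂v² = 0
∂²ψ/∂w² = -2*(3*u + 20)
∇²ψ = -6*u - 40
At (-1, -3, 3): -34.

-34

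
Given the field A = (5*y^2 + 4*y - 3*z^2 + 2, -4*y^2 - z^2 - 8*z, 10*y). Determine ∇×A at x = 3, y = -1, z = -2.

(∇×A)₁ = ∂A₃/∂y − ∂A₂/∂z = 2*z + 18
(∇×A)₂ = ∂A₁/∂z − ∂A₃/∂x = -6*z
(∇×A)₃ = ∂A₂/∂x − ∂A₁/∂y = -10*y - 4
∇×A = (2*z + 18, -6*z, -10*y - 4)
At (3, -1, -2): (14, 12, 6).

(14, 12, 6)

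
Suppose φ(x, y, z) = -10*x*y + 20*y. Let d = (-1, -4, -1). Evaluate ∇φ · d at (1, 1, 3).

-30

∂φ/∂x = -10*y
∂φ/∂y = -10*x + 20
∂φ/∂z = 0
∇φ at (1, 1, 3) = (-10, 10, 0)
∇φ · d = (-10)(-1) + (10)(-4) + (0)(-1) = -30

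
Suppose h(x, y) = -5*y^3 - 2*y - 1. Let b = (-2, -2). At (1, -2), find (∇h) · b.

124

∂h/∂x = 0
∂h/∂y = -15*y^2 - 2
∇h at (1, -2) = (0, -62)
∇h · b = (0)(-2) + (-62)(-2) = 124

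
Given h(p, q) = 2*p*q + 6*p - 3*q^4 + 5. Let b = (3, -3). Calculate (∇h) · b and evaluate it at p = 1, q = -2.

-288

∂h/∂p = 2*q + 6
∂h/∂q = 2*p - 12*q^3
∇h at (1, -2) = (2, 98)
∇h · b = (2)(3) + (98)(-3) = -288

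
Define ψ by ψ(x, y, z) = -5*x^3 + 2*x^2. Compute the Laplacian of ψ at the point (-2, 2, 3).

∂²ψ/∂x² = 2*(-15*x + 2)
∂²ψ/∂y² = 0
∂²ψ/∂z² = 0
∇²ψ = -30*x + 4
At (-2, 2, 3): 64.

64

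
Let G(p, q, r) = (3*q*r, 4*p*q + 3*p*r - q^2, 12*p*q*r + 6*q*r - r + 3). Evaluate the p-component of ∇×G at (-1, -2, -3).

21

(∇×G)_1 = ∂G₃/∂q − ∂G₂/∂r
= 12*p*r + 6*r − (3*p)
= 12*p*r - 3*p + 6*r
At (-1, -2, -3): 21.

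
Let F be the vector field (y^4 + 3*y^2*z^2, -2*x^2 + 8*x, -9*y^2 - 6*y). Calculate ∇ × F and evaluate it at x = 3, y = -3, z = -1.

(∇×F)₁ = ∂F₃/∂y − ∂F₂/∂z = -18*y - 6
(∇×F)₂ = ∂F₁/∂z − ∂F₃/∂x = 6*y^2*z
(∇×F)₃ = ∂F₂/∂x − ∂F₁/∂y = -4*x - 4*y^3 - 6*y*z^2 + 8
∇×F = (-18*y - 6, 6*y^2*z, -4*x - 4*y^3 - 6*y*z^2 + 8)
At (3, -3, -1): (48, -54, 122).

(48, -54, 122)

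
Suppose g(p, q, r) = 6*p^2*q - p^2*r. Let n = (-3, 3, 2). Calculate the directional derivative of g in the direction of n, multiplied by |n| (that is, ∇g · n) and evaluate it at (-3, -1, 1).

∂g/∂p = 12*p*q - 2*p*r
∂g/∂q = 6*p^2
∂g/∂r = -p^2
∇g at (-3, -1, 1) = (42, 54, -9)
∇g · n = (42)(-3) + (54)(3) + (-9)(2) = 18

18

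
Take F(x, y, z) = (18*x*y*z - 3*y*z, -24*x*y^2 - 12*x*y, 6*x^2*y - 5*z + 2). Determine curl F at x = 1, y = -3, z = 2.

(6, -9, -210)

(∇×F)₁ = ∂F₃/∂y − ∂F₂/∂z = 6*x^2
(∇×F)₂ = ∂F₁/∂z − ∂F₃/∂x = 6*x*y - 3*y
(∇×F)₃ = ∂F₂/∂x − ∂F₁/∂y = -18*x*z - 24*y^2 - 12*y + 3*z
∇×F = (6*x^2, 6*x*y - 3*y, -18*x*z - 24*y^2 - 12*y + 3*z)
At (1, -3, 2): (6, -9, -210).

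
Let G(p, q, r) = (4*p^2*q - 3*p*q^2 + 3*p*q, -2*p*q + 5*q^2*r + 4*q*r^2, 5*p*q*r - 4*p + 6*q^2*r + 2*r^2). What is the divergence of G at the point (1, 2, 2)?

∂G₁/∂p = 8*p*q - 3*q^2 + 3*q
∂G₂/∂q = -2*p + 10*q*r + 4*r^2
∂G₃/∂r = 5*p*q + 6*q^2 + 4*r
∇·G = 13*p*q - 2*p + 3*q^2 + 10*q*r + 3*q + 4*r^2 + 4*r
At (1, 2, 2): 106.

106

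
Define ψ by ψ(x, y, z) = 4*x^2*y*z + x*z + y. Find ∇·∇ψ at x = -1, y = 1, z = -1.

-8

∂²ψ/∂x² = 8*y*z
∂²ψ/∂y² = 0
∂²ψ/∂z² = 0
∇²ψ = 8*y*z
At (-1, 1, -1): -8.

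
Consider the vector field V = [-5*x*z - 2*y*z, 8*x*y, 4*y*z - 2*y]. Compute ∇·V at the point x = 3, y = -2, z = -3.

∂V₁/∂x = -5*z
∂V₂/∂y = 8*x
∂V₃/∂z = 4*y
∇·V = 8*x + 4*y - 5*z
At (3, -2, -3): 31.

31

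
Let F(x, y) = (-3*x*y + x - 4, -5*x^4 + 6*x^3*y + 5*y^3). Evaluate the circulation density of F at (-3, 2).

855

∂F₂/∂x = -20*x^3 + 18*x^2*y
∂F₁/∂y = -3*x
Scalar curl = -20*x^3 + 18*x^2*y + 3*x
At (-3, 2): 855.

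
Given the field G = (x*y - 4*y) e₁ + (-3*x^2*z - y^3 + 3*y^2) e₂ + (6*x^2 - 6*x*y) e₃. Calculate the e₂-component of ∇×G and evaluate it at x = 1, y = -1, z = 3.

(∇×G)_2 = ∂G₁/∂z − ∂G₃/∂x
= 0 − (12*x - 6*y)
= -12*x + 6*y
At (1, -1, 3): -18.

-18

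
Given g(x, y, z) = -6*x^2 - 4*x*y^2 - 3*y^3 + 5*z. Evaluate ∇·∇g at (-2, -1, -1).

22

∂²g/∂x² = -12
∂²g/∂y² = -2*(4*x + 9*y)
∂²g/∂z² = 0
∇²g = -8*x - 18*y - 12
At (-2, -1, -1): 22.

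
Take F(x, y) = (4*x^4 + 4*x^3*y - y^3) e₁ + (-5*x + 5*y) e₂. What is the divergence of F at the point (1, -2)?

∂F₁/∂x = 16*x^3 + 12*x^2*y
∂F₂/∂y = 5
∇·F = 16*x^3 + 12*x^2*y + 5
At (1, -2): -3.

-3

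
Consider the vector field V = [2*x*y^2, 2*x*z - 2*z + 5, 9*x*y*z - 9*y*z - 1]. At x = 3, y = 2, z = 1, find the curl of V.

(14, -18, -22)

(∇×V)₁ = ∂V₃/∂y − ∂V₂/∂z = 9*x*z - 2*x - 9*z + 2
(∇×V)₂ = ∂V₁/∂z − ∂V₃/∂x = -9*y*z
(∇×V)₃ = ∂V₂/∂x − ∂V₁/∂y = -4*x*y + 2*z
∇×V = (9*x*z - 2*x - 9*z + 2, -9*y*z, -4*x*y + 2*z)
At (3, 2, 1): (14, -18, -22).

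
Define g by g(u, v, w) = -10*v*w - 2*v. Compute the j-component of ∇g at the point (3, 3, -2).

(∇g)_2 = ∂g/∂v = -10*w - 2
At (3, 3, -2): 18.

18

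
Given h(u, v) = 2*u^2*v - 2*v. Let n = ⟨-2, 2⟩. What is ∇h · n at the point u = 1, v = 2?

∂h/∂u = 4*u*v
∂h/∂v = 2*u^2 - 2
∇h at (1, 2) = (8, 0)
∇h · n = (8)(-2) + (0)(2) = -16

-16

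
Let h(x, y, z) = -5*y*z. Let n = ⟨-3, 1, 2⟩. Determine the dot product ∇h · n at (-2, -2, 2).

∂h/∂x = 0
∂h/∂y = -5*z
∂h/∂z = -5*y
∇h at (-2, -2, 2) = (0, -10, 10)
∇h · n = (0)(-3) + (-10)(1) + (10)(2) = 10

10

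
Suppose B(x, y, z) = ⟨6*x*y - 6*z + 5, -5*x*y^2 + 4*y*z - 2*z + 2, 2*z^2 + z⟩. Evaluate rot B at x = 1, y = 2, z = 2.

(∇×B)₁ = ∂B₃/∂y − ∂B₂/∂z = -4*y + 2
(∇×B)₂ = ∂B₁/∂z − ∂B₃/∂x = -6
(∇×B)₃ = ∂B₂/∂x − ∂B₁/∂y = -6*x - 5*y^2
∇×B = (-4*y + 2, -6, -6*x - 5*y^2)
At (1, 2, 2): (-6, -6, -26).

(-6, -6, -26)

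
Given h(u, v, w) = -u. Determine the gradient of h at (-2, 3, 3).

(-1, 0, 0)

∂h/∂u = -1
∂h/∂v = 0
∂h/∂w = 0
∇h = (-1, 0, 0)
At (-2, 3, 3): (-1, 0, 0).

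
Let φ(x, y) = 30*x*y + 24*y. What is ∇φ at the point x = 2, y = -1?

∂φ/∂x = 30*y
∂φ/∂y = 30*x + 24
∇φ = (30*y, 30*x + 24)
At (2, -1): (-30, 84).

(-30, 84)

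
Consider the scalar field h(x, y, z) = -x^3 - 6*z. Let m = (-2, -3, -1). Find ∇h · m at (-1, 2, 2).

12

∂h/∂x = -3*x^2
∂h/∂y = 0
∂h/∂z = -6
∇h at (-1, 2, 2) = (-3, 0, -6)
∇h · m = (-3)(-2) + (0)(-3) + (-6)(-1) = 12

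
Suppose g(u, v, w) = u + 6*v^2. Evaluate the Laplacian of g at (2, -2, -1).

∂²g/∂u² = 0
∂²g/∂v² = 12
∂²g/∂w² = 0
∇²g = 12
At (2, -2, -1): 12.

12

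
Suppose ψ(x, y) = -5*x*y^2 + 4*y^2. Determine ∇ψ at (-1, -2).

(-20, -36)

∂ψ/∂x = -5*y^2
∂ψ/∂y = -10*x*y + 8*y
∇ψ = (-5*y^2, -10*x*y + 8*y)
At (-1, -2): (-20, -36).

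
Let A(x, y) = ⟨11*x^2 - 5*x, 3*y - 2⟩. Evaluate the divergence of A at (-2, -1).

∂A₁/∂x = 22*x - 5
∂A₂/∂y = 3
∇·A = 22*x - 2
At (-2, -1): -46.

-46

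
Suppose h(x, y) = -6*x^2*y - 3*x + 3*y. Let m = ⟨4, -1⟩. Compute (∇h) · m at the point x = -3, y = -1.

-105

∂h/∂x = -12*x*y - 3
∂h/∂y = -6*x^2 + 3
∇h at (-3, -1) = (-39, -51)
∇h · m = (-39)(4) + (-51)(-1) = -105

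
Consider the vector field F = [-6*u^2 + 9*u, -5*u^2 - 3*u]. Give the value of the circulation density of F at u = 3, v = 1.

∂F₂/∂u = -10*u - 3
∂F₁/∂v = 0
Scalar curl = -10*u - 3
At (3, 1): -33.

-33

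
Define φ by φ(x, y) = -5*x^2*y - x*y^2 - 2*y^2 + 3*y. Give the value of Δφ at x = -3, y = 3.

∂²φ/∂x² = -10*y
∂²φ/∂y² = -2*(x + 2)
∇²φ = -2*x - 10*y - 4
At (-3, 3): -28.

-28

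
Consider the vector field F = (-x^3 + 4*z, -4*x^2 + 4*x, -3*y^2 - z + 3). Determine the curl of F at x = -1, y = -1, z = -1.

(∇×F)₁ = ∂F₃/∂y − ∂F₂/∂z = -6*y
(∇×F)₂ = ∂F₁/∂z − ∂F₃/∂x = 4
(∇×F)₃ = ∂F₂/∂x − ∂F₁/∂y = -8*x + 4
∇×F = (-6*y, 4, -8*x + 4)
At (-1, -1, -1): (6, 4, 12).

(6, 4, 12)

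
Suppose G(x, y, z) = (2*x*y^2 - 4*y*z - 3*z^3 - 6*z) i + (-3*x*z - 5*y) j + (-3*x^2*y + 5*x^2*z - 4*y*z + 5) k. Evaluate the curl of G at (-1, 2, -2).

(2, -82, 6)

(∇×G)₁ = ∂G₃/∂y − ∂G₂/∂z = -3*x^2 + 3*x - 4*z
(∇×G)₂ = ∂G₁/∂z − ∂G₃/∂x = 6*x*y - 10*x*z - 4*y - 9*z^2 - 6
(∇×G)₃ = ∂G₂/∂x − ∂G₁/∂y = -4*x*y + z
∇×G = (-3*x^2 + 3*x - 4*z, 6*x*y - 10*x*z - 4*y - 9*z^2 - 6, -4*x*y + z)
At (-1, 2, -2): (2, -82, 6).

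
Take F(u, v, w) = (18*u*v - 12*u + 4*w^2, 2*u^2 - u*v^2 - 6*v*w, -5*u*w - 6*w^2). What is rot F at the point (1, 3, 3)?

(18, 39, -23)

(∇×F)₁ = ∂F₃/∂v − ∂F₂/∂w = 6*v
(∇×F)₂ = ∂F₁/∂w − ∂F₃/∂u = 13*w
(∇×F)₃ = ∂F₂/∂u − ∂F₁/∂v = -14*u - v^2
∇×F = (6*v, 13*w, -14*u - v^2)
At (1, 3, 3): (18, 39, -23).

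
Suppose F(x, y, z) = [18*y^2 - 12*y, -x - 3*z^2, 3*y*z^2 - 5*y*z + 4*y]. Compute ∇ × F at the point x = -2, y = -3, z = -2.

(14, 0, 119)

(∇×F)₁ = ∂F₃/∂y − ∂F₂/∂z = 3*z^2 + z + 4
(∇×F)₂ = ∂F₁/∂z − ∂F₃/∂x = 0
(∇×F)₃ = ∂F₂/∂x − ∂F₁/∂y = -36*y + 11
∇×F = (3*z^2 + z + 4, 0, -36*y + 11)
At (-2, -3, -2): (14, 0, 119).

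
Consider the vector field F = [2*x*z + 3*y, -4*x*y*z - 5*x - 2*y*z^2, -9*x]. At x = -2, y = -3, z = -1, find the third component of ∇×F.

(∇×F)_3 = ∂F₂/∂x − ∂F₁/∂y
= -4*y*z - 5 − (3)
= -4*y*z - 8
At (-2, -3, -1): -20.

-20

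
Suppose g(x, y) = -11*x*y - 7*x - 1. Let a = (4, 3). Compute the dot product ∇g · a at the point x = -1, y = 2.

-83

∂g/∂x = -11*y - 7
∂g/∂y = -11*x
∇g at (-1, 2) = (-29, 11)
∇g · a = (-29)(4) + (11)(3) = -83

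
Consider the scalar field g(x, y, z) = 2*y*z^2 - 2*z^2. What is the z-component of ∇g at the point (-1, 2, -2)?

(∇g)_3 = ∂g/∂z = 4*y*z - 4*z
At (-1, 2, -2): -8.

-8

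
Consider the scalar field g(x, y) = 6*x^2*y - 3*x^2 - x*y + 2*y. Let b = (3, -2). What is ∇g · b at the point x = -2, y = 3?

∂g/∂x = 12*x*y - 6*x - y
∂g/∂y = 6*x^2 - x + 2
∇g at (-2, 3) = (-63, 28)
∇g · b = (-63)(3) + (28)(-2) = -245

-245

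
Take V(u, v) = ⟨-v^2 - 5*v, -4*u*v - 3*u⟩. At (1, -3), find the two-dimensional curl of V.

8

∂V₂/∂u = -4*v - 3
∂V₁/∂v = -2*v - 5
Scalar curl = -2*v + 2
At (1, -3): 8.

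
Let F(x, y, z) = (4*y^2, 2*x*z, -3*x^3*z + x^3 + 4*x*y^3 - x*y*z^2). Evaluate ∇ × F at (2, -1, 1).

(∇×F)₁ = ∂F₃/∂y − ∂F₂/∂z = 12*x*y^2 - x*z^2 - 2*x
(∇×F)₂ = ∂F₁/∂z − ∂F₃/∂x = 9*x^2*z - 3*x^2 - 4*y^3 + y*z^2
(∇×F)₃ = ∂F₂/∂x − ∂F₁/∂y = -8*y + 2*z
∇×F = (12*x*y^2 - x*z^2 - 2*x, 9*x^2*z - 3*x^2 - 4*y^3 + y*z^2, -8*y + 2*z)
At (2, -1, 1): (18, 27, 10).

(18, 27, 10)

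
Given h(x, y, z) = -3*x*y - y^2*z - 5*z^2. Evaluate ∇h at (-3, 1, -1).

∂h/∂x = -3*y
∂h/∂y = -3*x - 2*y*z
∂h/∂z = -y^2 - 10*z
∇h = (-3*y, -3*x - 2*y*z, -y^2 - 10*z)
At (-3, 1, -1): (-3, 11, 9).

(-3, 11, 9)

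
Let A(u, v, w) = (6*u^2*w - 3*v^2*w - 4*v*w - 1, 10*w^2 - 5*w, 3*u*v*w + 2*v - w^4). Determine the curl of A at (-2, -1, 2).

(∇×A)₁ = ∂A₃/∂v − ∂A₂/∂w = 3*u*w - 20*w + 7
(∇×A)₂ = ∂A₁/∂w − ∂A₃/∂u = 6*u^2 - 3*v^2 - 3*v*w - 4*v
(∇×A)₃ = ∂A₂/∂u − ∂A₁/∂v = 6*v*w + 4*w
∇×A = (3*u*w - 20*w + 7, 6*u^2 - 3*v^2 - 3*v*w - 4*v, 6*v*w + 4*w)
At (-2, -1, 2): (-45, 31, -4).

(-45, 31, -4)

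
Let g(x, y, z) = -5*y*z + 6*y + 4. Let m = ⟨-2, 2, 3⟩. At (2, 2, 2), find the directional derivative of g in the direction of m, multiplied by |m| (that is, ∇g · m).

-38

∂g/∂x = 0
∂g/∂y = -5*z + 6
∂g/∂z = -5*y
∇g at (2, 2, 2) = (0, -4, -10)
∇g · m = (0)(-2) + (-4)(2) + (-10)(3) = -38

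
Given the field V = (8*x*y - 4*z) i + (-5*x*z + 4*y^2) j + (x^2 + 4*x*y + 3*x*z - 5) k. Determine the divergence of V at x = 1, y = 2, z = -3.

35

∂V₁/∂x = 8*y
∂V₂/∂y = 8*y
∂V₃/∂z = 3*x
∇·V = 3*x + 16*y
At (1, 2, -3): 35.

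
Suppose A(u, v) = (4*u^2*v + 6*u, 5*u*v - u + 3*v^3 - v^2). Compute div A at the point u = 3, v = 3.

168

∂A₁/∂u = 8*u*v + 6
∂A₂/∂v = 5*u + 9*v^2 - 2*v
∇·A = 8*u*v + 5*u + 9*v^2 - 2*v + 6
At (3, 3): 168.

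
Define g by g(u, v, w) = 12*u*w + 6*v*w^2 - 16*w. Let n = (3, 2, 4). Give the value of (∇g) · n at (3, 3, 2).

488

∂g/∂u = 12*w
∂g/∂v = 6*w^2
∂g/∂w = 12*u + 12*v*w - 16
∇g at (3, 3, 2) = (24, 24, 92)
∇g · n = (24)(3) + (24)(2) + (92)(4) = 488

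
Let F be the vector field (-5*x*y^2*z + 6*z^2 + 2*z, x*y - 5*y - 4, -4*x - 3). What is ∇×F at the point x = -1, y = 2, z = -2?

(∇×F)₁ = ∂F₃/∂y − ∂F₂/∂z = 0
(∇×F)₂ = ∂F₁/∂z − ∂F₃/∂x = -5*x*y^2 + 12*z + 6
(∇×F)₃ = ∂F₂/∂x − ∂F₁/∂y = 10*x*y*z + y
∇×F = (0, -5*x*y^2 + 12*z + 6, 10*x*y*z + y)
At (-1, 2, -2): (0, 2, 42).

(0, 2, 42)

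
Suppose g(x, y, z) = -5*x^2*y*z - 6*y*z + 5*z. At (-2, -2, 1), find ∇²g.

∂²g/∂x² = -10*y*z
∂²g/∂y² = 0
∂²g/∂z² = 0
∇²g = -10*y*z
At (-2, -2, 1): 20.

20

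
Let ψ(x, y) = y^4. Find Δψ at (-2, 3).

∂²ψ/∂x² = 0
∂²ψ/∂y² = 12*y^2
∇²ψ = 12*y^2
At (-2, 3): 108.

108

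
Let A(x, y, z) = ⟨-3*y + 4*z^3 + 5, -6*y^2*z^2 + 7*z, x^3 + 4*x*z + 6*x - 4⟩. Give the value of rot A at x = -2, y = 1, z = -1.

(∇×A)₁ = ∂A₃/∂y − ∂A₂/∂z = 12*y^2*z - 7
(∇×A)₂ = ∂A₁/∂z − ∂A₃/∂x = -3*x^2 + 12*z^2 - 4*z - 6
(∇×A)₃ = ∂A₂/∂x − ∂A₁/∂y = 3
∇×A = (12*y^2*z - 7, -3*x^2 + 12*z^2 - 4*z - 6, 3)
At (-2, 1, -1): (-19, -2, 3).

(-19, -2, 3)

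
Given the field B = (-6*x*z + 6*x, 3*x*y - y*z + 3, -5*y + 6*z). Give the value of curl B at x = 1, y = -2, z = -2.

(-7, -6, -6)

(∇×B)₁ = ∂B₃/∂y − ∂B₂/∂z = y - 5
(∇×B)₂ = ∂B₁/∂z − ∂B₃/∂x = -6*x
(∇×B)₃ = ∂B₂/∂x − ∂B₁/∂y = 3*y
∇×B = (y - 5, -6*x, 3*y)
At (1, -2, -2): (-7, -6, -6).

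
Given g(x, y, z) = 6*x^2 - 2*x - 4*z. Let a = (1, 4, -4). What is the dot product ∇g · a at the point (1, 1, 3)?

26

∂g/∂x = 12*x - 2
∂g/∂y = 0
∂g/∂z = -4
∇g at (1, 1, 3) = (10, 0, -4)
∇g · a = (10)(1) + (0)(4) + (-4)(-4) = 26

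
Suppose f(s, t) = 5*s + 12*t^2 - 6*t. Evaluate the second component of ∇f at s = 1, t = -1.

(∇f)_2 = ∂f/∂t = 24*t - 6
At (1, -1): -30.

-30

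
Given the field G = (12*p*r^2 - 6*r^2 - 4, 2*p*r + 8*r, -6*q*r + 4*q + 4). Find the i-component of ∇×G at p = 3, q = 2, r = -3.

(∇×G)_1 = ∂G₃/∂q − ∂G₂/∂r
= -6*r + 4 − (2*p + 8)
= -2*p - 6*r - 4
At (3, 2, -3): 8.

8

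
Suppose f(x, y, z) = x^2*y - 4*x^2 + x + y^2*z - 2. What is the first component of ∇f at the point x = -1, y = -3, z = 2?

15

(∇f)_1 = ∂f/∂x = 2*x*y - 8*x + 1
At (-1, -3, 2): 15.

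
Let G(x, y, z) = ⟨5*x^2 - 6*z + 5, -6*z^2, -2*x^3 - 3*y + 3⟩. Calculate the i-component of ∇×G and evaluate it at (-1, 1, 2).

21

(∇×G)_1 = ∂G₃/∂y − ∂G₂/∂z
= -3 − (-12*z)
= 12*z - 3
At (-1, 1, 2): 21.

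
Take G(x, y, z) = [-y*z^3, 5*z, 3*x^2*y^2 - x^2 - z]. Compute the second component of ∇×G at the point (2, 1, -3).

(∇×G)_2 = ∂G₁/∂z − ∂G₃/∂x
= -3*y*z^2 − (6*x*y^2 - 2*x)
= -6*x*y^2 + 2*x - 3*y*z^2
At (2, 1, -3): -35.

-35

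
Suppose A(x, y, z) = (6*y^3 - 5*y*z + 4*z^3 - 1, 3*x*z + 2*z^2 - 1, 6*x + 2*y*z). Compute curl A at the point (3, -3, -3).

(-3, 117, -186)

(∇×A)₁ = ∂A₃/∂y − ∂A₂/∂z = -3*x - 2*z
(∇×A)₂ = ∂A₁/∂z − ∂A₃/∂x = -5*y + 12*z^2 - 6
(∇×A)₃ = ∂A₂/∂x − ∂A₁/∂y = -18*y^2 + 8*z
∇×A = (-3*x - 2*z, -5*y + 12*z^2 - 6, -18*y^2 + 8*z)
At (3, -3, -3): (-3, 117, -186).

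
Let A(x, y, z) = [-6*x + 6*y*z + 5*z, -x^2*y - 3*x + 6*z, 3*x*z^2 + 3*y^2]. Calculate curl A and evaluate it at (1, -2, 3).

(∇×A)₁ = ∂A₃/∂y − ∂A₂/∂z = 6*y - 6
(∇×A)₂ = ∂A₁/∂z − ∂A₃/∂x = 6*y - 3*z^2 + 5
(∇×A)₃ = ∂A₂/∂x − ∂A₁/∂y = -2*x*y - 6*z - 3
∇×A = (6*y - 6, 6*y - 3*z^2 + 5, -2*x*y - 6*z - 3)
At (1, -2, 3): (-18, -34, -17).

(-18, -34, -17)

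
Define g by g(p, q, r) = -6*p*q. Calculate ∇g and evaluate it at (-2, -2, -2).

(12, 12, 0)

∂g/∂p = -6*q
∂g/∂q = -6*p
∂g/∂r = 0
∇g = (-6*q, -6*p, 0)
At (-2, -2, -2): (12, 12, 0).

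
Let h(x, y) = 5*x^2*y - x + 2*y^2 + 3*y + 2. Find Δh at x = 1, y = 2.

24

∂²h/∂x² = 10*y
∂²h/∂y² = 4
∇²h = 10*y + 4
At (1, 2): 24.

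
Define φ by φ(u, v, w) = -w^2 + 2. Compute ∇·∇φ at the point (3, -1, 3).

∂²φ/∂u² = 0
∂²φ/∂v² = 0
∂²φ/∂w² = -2
∇²φ = -2
At (3, -1, 3): -2.

-2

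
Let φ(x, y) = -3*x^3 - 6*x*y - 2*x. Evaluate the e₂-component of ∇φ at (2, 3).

(∇φ)_2 = ∂φ/∂y = -6*x
At (2, 3): -12.

-12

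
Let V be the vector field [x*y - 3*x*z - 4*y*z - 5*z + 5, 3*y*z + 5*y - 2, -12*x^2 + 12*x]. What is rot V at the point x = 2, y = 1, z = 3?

(∇×V)₁ = ∂V₃/∂y − ∂V₂/∂z = -3*y
(∇×V)₂ = ∂V₁/∂z − ∂V₃/∂x = 21*x - 4*y - 17
(∇×V)₃ = ∂V₂/∂x − ∂V₁/∂y = -x + 4*z
∇×V = (-3*y, 21*x - 4*y - 17, -x + 4*z)
At (2, 1, 3): (-3, 21, 10).

(-3, 21, 10)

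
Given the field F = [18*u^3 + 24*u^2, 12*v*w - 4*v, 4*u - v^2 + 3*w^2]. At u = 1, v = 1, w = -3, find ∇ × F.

(-14, -4, 0)

(∇×F)₁ = ∂F₃/∂v − ∂F₂/∂w = -14*v
(∇×F)₂ = ∂F₁/∂w − ∂F₃/∂u = -4
(∇×F)₃ = ∂F₂/∂u − ∂F₁/∂v = 0
∇×F = (-14*v, -4, 0)
At (1, 1, -3): (-14, -4, 0).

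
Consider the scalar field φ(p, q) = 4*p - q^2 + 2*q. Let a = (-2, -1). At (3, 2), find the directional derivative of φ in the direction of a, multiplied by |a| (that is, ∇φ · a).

∂φ/∂p = 4
∂φ/∂q = -2*q + 2
∇φ at (3, 2) = (4, -2)
∇φ · a = (4)(-2) + (-2)(-1) = -6

-6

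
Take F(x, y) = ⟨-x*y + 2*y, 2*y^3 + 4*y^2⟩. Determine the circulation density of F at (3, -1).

∂F₂/∂x = 0
∂F₁/∂y = -x + 2
Scalar curl = x - 2
At (3, -1): 1.

1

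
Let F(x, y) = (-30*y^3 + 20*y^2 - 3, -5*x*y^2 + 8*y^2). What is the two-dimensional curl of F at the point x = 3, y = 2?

260

∂F₂/∂x = -5*y^2
∂F₁/∂y = -90*y^2 + 40*y
Scalar curl = 85*y^2 - 40*y
At (3, 2): 260.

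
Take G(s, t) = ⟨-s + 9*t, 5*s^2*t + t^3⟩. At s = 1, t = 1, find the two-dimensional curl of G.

1

∂G₂/∂s = 10*s*t
∂G₁/∂t = 9
Scalar curl = 10*s*t - 9
At (1, 1): 1.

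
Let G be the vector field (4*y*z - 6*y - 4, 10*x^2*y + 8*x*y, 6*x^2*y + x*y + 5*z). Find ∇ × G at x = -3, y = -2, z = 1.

(51, -78, 106)

(∇×G)₁ = ∂G₃/∂y − ∂G₂/∂z = 6*x^2 + x
(∇×G)₂ = ∂G₁/∂z − ∂G₃/∂x = -12*x*y + 3*y
(∇×G)₃ = ∂G₂/∂x − ∂G₁/∂y = 20*x*y + 8*y - 4*z + 6
∇×G = (6*x^2 + x, -12*x*y + 3*y, 20*x*y + 8*y - 4*z + 6)
At (-3, -2, 1): (51, -78, 106).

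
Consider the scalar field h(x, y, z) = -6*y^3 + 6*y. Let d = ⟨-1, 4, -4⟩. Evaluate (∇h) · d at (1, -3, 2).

∂h/∂x = 0
∂h/∂y = -18*y^2 + 6
∂h/∂z = 0
∇h at (1, -3, 2) = (0, -156, 0)
∇h · d = (0)(-1) + (-156)(4) + (0)(-4) = -624

-624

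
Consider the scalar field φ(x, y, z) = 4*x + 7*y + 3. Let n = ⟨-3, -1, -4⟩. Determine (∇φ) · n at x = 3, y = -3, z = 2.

∂φ/∂x = 4
∂φ/∂y = 7
∂φ/∂z = 0
∇φ at (3, -3, 2) = (4, 7, 0)
∇φ · n = (4)(-3) + (7)(-1) + (0)(-4) = -19

-19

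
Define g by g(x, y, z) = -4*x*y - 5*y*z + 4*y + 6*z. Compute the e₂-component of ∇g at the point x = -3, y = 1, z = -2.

26

(∇g)_2 = ∂g/∂y = -4*x - 5*z + 4
At (-3, 1, -2): 26.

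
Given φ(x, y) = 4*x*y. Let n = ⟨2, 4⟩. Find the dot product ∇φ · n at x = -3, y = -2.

∂φ/∂x = 4*y
∂φ/∂y = 4*x
∇φ at (-3, -2) = (-8, -12)
∇φ · n = (-8)(2) + (-12)(4) = -64

-64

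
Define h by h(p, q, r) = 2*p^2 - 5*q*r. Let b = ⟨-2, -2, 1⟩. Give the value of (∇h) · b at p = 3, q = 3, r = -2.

∂h/∂p = 4*p
∂h/∂q = -5*r
∂h/∂r = -5*q
∇h at (3, 3, -2) = (12, 10, -15)
∇h · b = (12)(-2) + (10)(-2) + (-15)(1) = -59

-59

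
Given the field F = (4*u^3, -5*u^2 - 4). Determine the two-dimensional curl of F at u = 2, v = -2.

∂F₂/∂u = -10*u
∂F₁/∂v = 0
Scalar curl = -10*u
At (2, -2): -20.

-20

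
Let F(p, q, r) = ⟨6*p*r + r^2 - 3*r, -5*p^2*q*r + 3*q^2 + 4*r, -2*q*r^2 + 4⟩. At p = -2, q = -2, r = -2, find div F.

0

∂F₁/∂p = 6*r
∂F₂/∂q = -5*p^2*r + 6*q
∂F₃/∂r = -4*q*r
∇·F = -5*p^2*r - 4*q*r + 6*q + 6*r
At (-2, -2, -2): 0.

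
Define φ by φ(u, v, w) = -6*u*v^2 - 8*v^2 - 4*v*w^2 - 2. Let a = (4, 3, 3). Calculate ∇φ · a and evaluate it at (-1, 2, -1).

∂φ/∂u = -6*v^2
∂φ/∂v = -12*u*v - 16*v - 4*w^2
∂φ/∂w = -8*v*w
∇φ at (-1, 2, -1) = (-24, -12, 16)
∇φ · a = (-24)(4) + (-12)(3) + (16)(3) = -84

-84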